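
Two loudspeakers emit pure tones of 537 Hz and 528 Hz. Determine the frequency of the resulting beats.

The beat frequency equals the magnitude of the frequency difference.
|537 − 528| = 9 Hz.

9 Hz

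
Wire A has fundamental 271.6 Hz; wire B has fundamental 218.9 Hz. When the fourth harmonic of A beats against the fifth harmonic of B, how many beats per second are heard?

Fourth harmonic of the first: 4·271.6 = 1086.4 Hz.
Fifth harmonic of the second: 5·218.9 = 1094.5 Hz.
f_beat = |1086.4 − 1094.5| = 8.1 Hz.

8.1 Hz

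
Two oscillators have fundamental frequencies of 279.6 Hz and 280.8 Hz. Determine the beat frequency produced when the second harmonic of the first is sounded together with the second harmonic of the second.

Second harmonic of the first: 2·279.6 = 559.2 Hz.
Second harmonic of the second: 2·280.8 = 561.6 Hz.
f_beat = |559.2 − 561.6| = 2.4 Hz.

2.4 Hz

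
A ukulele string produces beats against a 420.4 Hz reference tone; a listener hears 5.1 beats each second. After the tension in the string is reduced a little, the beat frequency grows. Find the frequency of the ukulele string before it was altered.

415.3 Hz

|f − 420.4| = 5.1, so the ukulele string was at either 415.3 Hz or 425.5 Hz.
Lower tension means lower frequency; the adjustment lowers the ukulele string's frequency.
The beat rate rose, so the adjustment moved the ukulele string further from 420.4 Hz — it was already below the reference.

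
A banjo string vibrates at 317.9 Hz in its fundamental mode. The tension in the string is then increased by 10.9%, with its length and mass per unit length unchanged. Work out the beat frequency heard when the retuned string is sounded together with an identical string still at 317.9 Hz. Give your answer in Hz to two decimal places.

For a string, f ∝ √T, so the new frequency is 317.9·√1.109 = 334.7775 Hz.
f_beat = |334.7775 − 317.9| = 16.88 Hz.

16.88 Hz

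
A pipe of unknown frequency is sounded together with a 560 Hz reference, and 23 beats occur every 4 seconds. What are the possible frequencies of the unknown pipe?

554.25 Hz or 565.75 Hz

Beat frequency = 23/4 = 5.75 Hz.
|f − 560| = 5.75, so f = 560 ± 5.75.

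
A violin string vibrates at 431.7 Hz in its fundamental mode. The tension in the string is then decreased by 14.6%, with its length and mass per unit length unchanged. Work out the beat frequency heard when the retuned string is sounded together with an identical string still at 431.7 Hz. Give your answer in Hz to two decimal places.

32.76 Hz

For a string, f ∝ √T, so the new frequency is 431.7·√0.854 = 398.9431 Hz.
f_beat = |398.9431 − 431.7| = 32.76 Hz.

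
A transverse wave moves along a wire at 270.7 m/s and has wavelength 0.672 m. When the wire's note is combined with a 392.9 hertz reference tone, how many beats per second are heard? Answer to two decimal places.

9.93 Hz

Source frequency f = v/λ = 270.7/0.672 = 402.8274 Hz.
f_beat = |402.8274 − 392.9| = 9.93 Hz.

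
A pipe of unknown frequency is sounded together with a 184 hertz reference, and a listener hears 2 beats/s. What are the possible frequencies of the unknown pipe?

182 Hz or 186 Hz

|f − 184| = 2, so f = 184 ± 2.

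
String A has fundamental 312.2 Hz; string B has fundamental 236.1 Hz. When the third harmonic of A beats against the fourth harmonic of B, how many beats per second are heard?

Third harmonic of the first: 3·312.2 = 936.6 Hz.
Fourth harmonic of the second: 4·236.1 = 944.4 Hz.
f_beat = |936.6 − 944.4| = 7.8 Hz.

7.8 Hz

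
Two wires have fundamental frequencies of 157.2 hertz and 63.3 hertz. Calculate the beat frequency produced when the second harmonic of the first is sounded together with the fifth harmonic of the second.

2.1 Hz

Second harmonic of the first: 2·157.2 = 314.4 Hz.
Fifth harmonic of the second: 5·63.3 = 316.5 Hz.
f_beat = |314.4 − 316.5| = 2.1 Hz.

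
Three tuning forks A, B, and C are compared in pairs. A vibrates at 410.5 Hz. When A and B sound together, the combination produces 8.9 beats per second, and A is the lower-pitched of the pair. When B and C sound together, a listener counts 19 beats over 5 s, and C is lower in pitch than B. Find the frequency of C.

B is above A, so f_B = 410.5 + 8.9 = 419.4 Hz.
B–C: Beat frequency = 19/5 = 3.8 Hz.
C is below B, so f_C = 419.4 − 3.8 = 415.6 Hz.

415.6 Hz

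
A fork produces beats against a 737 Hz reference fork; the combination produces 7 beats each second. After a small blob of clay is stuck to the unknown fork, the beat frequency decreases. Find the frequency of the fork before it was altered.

|f − 737| = 7, so the fork was at either 730 Hz or 744 Hz.
Adding mass to a fork lowers its frequency; the adjustment lowers the fork's frequency.
The beat rate fell, so the adjustment moved the fork toward 737 Hz — it must have started above the reference.

744 Hz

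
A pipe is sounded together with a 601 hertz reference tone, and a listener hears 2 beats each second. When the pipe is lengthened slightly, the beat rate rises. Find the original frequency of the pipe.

599 Hz

|f − 601| = 2, so the pipe was at either 599 Hz or 603 Hz.
A longer pipe has a lower fundamental; the adjustment lowers the pipe's frequency.
The beat rate rose, so the adjustment moved the pipe further from 601 Hz — it was already below the reference.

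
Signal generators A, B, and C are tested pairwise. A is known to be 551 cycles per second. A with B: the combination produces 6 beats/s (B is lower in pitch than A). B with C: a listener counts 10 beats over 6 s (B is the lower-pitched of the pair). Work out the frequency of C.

546.6667 Hz

B is below A, so f_B = 551 − 6 = 545 Hz.
B–C: Beat frequency = 10/6 = 1.6667 Hz.
C is above B, so f_C = 545 + 1.6667 = 546.6667 Hz.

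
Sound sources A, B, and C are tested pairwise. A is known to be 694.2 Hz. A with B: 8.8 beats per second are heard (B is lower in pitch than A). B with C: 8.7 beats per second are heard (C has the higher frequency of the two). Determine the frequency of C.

B is below A, so f_B = 694.2 − 8.8 = 685.4 Hz.
C is above B, so f_C = 685.4 + 8.7 = 694.1 Hz.

694.1 Hz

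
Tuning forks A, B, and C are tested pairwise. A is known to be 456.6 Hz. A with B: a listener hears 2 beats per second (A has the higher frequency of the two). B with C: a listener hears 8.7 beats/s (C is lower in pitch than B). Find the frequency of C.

B is below A, so f_B = 456.6 − 2 = 454.6 Hz.
C is below B, so f_C = 454.6 − 8.7 = 445.9 Hz.

445.9 Hz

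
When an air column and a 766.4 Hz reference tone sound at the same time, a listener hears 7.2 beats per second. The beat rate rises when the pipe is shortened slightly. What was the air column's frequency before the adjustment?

773.6 Hz

|f − 766.4| = 7.2, so the air column was at either 759.2 Hz or 773.6 Hz.
A shorter pipe has a higher fundamental; the adjustment raises the air column's frequency.
The beat rate rose, so the adjustment moved the air column further from 766.4 Hz — it was already above the reference.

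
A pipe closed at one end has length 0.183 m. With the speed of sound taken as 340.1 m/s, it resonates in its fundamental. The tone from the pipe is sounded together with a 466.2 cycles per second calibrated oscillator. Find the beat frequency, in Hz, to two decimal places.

1.58 Hz

Closed pipe (odd harmonics): f_n = n·v/(4L) = 1·340.1/(4·0.183) = 464.6175 Hz.
f_beat = |464.6175 − 466.2| = 1.58 Hz.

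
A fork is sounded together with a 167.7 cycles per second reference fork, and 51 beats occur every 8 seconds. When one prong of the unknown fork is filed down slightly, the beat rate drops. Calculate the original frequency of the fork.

161.325 Hz

Beat frequency = 51/8 = 6.375 Hz.
|f − 167.7| = 6.375, so the fork was at either 161.325 Hz or 174.075 Hz.
Filing a prong removes mass and raises the fork's frequency; the adjustment raises the fork's frequency.
The beat rate fell, so the adjustment moved the fork toward 167.7 Hz — it must have started below the reference.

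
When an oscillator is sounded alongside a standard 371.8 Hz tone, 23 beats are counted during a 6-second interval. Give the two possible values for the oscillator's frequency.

367.9667 Hz or 375.6333 Hz

Beat frequency = 23/6 = 3.8333 Hz.
|f − 371.8| = 3.8333, so f = 371.8 ± 3.8333.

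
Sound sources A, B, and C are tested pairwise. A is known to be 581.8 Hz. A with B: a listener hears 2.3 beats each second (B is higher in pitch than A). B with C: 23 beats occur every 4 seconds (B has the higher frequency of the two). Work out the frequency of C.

578.35 Hz

B is above A, so f_B = 581.8 + 2.3 = 584.1 Hz.
B–C: Beat frequency = 23/4 = 5.75 Hz.
C is below B, so f_C = 584.1 − 5.75 = 578.35 Hz.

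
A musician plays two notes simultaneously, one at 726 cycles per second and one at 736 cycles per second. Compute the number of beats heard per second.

The beat frequency equals the magnitude of the frequency difference.
|726 − 736| = 10 Hz.

10 Hz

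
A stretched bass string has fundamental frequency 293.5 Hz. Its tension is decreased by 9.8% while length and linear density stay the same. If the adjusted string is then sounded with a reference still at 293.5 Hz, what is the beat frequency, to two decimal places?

14.75 Hz

For a string, f ∝ √T, so the new frequency is 293.5·√0.902 = 278.7478 Hz.
f_beat = |278.7478 − 293.5| = 14.75 Hz.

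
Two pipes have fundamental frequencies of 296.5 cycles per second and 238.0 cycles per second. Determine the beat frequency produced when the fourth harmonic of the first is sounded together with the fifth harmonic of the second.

Fourth harmonic of the first: 4·296.5 = 1186.0 Hz.
Fifth harmonic of the second: 5·238.0 = 1190.0 Hz.
f_beat = |1186.0 − 1190.0| = 4.0 Hz.

4.0 Hz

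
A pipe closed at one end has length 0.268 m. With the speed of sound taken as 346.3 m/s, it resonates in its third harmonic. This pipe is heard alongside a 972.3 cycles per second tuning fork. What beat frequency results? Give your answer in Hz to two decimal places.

3.18 Hz

Closed pipe (odd harmonics): f_n = n·v/(4L) = 3·346.3/(4·0.268) = 969.1231 Hz.
f_beat = |969.1231 − 972.3| = 3.18 Hz.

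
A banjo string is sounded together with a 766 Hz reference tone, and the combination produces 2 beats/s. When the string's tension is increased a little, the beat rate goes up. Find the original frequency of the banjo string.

|f − 766| = 2, so the banjo string was at either 764 Hz or 768 Hz.
Higher tension means higher frequency; the adjustment raises the banjo string's frequency.
The beat rate rose, so the adjustment moved the banjo string further from 766 Hz — it was already above the reference.

768 Hz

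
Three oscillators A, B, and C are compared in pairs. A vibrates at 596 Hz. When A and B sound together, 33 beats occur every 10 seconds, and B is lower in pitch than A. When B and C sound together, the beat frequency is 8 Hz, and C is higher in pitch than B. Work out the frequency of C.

A–B: Beat frequency = 33/10 = 3.3 Hz.
B is below A, so f_B = 596 − 3.3 = 592.7 Hz.
C is above B, so f_C = 592.7 + 8 = 600.7 Hz.

600.7 Hz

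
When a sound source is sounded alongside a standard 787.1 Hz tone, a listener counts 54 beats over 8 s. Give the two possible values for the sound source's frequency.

780.35 Hz or 793.85 Hz

Beat frequency = 54/8 = 6.75 Hz.
|f − 787.1| = 6.75, so f = 787.1 ± 6.75.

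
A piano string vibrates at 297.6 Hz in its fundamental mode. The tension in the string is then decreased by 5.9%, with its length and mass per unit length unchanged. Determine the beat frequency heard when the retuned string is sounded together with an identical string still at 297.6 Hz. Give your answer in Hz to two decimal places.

For a string, f ∝ √T, so the new frequency is 297.6·√0.941 = 288.6873 Hz.
f_beat = |288.6873 − 297.6| = 8.91 Hz.

8.91 Hz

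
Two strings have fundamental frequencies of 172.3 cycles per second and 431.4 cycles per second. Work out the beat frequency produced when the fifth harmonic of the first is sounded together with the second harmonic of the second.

Fifth harmonic of the first: 5·172.3 = 861.5 Hz.
Second harmonic of the second: 2·431.4 = 862.8 Hz.
f_beat = |861.5 − 862.8| = 1.3 Hz.

1.3 Hz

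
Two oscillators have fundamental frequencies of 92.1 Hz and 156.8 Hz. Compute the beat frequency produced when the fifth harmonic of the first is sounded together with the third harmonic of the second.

Fifth harmonic of the first: 5·92.1 = 460.5 Hz.
Third harmonic of the second: 3·156.8 = 470.4 Hz.
f_beat = |460.5 − 470.4| = 9.9 Hz.

9.9 Hz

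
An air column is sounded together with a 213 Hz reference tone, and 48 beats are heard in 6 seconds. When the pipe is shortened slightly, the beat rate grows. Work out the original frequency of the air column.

Beat frequency = 48/6 = 8 Hz.
|f − 213| = 8, so the air column was at either 205 Hz or 221 Hz.
A shorter pipe has a higher fundamental; the adjustment raises the air column's frequency.
The beat rate rose, so the adjustment moved the air column further from 213 Hz — it was already above the reference.

221 Hz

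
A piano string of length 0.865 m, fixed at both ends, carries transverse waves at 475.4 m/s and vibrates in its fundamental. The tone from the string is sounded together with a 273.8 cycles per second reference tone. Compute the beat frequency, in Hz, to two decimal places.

For a string fixed at both ends, f_n = n·v/(2L) = 1·475.4/(2·0.865) = 274.7977 Hz.
f_beat = |274.7977 − 273.8| = 1.00 Hz.

1.00 Hz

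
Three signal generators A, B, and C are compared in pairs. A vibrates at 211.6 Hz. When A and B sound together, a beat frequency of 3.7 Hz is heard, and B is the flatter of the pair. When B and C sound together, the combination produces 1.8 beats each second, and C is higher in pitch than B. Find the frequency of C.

209.7 Hz

B is below A, so f_B = 211.6 − 3.7 = 207.9 Hz.
C is above B, so f_C = 207.9 + 1.8 = 209.7 Hz.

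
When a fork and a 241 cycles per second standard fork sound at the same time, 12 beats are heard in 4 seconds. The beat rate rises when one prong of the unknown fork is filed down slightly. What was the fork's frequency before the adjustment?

Beat frequency = 12/4 = 3 Hz.
|f − 241| = 3, so the fork was at either 238 Hz or 244 Hz.
Filing a prong removes mass and raises the fork's frequency; the adjustment raises the fork's frequency.
The beat rate rose, so the adjustment moved the fork further from 241 Hz — it was already above the reference.

244 Hz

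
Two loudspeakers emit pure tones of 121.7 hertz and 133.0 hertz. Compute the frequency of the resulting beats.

f_beat = |f₁ − f₂|.
|121.7 − 133.0| = 11.3 Hz.

11.3 Hz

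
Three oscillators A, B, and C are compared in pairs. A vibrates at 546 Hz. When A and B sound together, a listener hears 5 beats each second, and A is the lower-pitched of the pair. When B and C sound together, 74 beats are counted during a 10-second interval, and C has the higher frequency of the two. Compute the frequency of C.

558.4 Hz

B is above A, so f_B = 546 + 5 = 551 Hz.
B–C: Beat frequency = 74/10 = 7.4 Hz.
C is above B, so f_C = 551 + 7.4 = 558.4 Hz.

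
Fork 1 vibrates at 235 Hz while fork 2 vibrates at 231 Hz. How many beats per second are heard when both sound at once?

4 Hz

Beats arise from superposition of two nearby frequencies; the beat rate is |f₁ − f₂|.
|235 − 231| = 4 Hz.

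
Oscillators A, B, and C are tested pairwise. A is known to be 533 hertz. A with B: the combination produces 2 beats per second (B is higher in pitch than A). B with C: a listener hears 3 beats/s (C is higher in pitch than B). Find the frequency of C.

B is above A, so f_B = 533 + 2 = 535 Hz.
C is above B, so f_C = 535 + 3 = 538 Hz.

538 Hz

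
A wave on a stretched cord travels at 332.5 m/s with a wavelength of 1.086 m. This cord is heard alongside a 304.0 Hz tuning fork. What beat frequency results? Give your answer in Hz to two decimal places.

2.17 Hz

Source frequency f = v/λ = 332.5/1.086 = 306.1694 Hz.
f_beat = |306.1694 − 304.0| = 2.17 Hz.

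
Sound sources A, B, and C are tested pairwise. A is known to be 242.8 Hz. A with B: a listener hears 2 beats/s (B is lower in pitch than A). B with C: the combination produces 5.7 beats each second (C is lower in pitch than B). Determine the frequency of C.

B is below A, so f_B = 242.8 − 2 = 240.8 Hz.
C is below B, so f_C = 240.8 − 5.7 = 235.1 Hz.

235.1 Hz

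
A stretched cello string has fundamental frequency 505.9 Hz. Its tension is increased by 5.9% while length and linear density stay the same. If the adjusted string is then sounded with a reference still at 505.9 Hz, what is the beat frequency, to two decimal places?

14.71 Hz

For a string, f ∝ √T, so the new frequency is 505.9·√1.059 = 520.6102 Hz.
f_beat = |520.6102 − 505.9| = 14.71 Hz.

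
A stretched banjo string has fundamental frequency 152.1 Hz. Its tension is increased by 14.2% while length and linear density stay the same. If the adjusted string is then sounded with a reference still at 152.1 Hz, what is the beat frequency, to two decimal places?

10.44 Hz

For a string, f ∝ √T, so the new frequency is 152.1·√1.142 = 162.5408 Hz.
f_beat = |162.5408 − 152.1| = 10.44 Hz.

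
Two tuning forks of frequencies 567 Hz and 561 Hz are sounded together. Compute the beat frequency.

The beat frequency equals the magnitude of the frequency difference.
|567 − 561| = 6 Hz.

6 Hz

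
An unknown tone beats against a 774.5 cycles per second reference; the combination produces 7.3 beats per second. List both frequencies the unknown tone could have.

767.2 Hz or 781.8 Hz

|f − 774.5| = 7.3, so f = 774.5 ± 7.3.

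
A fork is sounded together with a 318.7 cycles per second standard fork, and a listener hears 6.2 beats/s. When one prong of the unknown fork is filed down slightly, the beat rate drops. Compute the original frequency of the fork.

312.5 Hz

|f − 318.7| = 6.2, so the fork was at either 312.5 Hz or 324.9 Hz.
Filing a prong removes mass and raises the fork's frequency; the adjustment raises the fork's frequency.
The beat rate fell, so the adjustment moved the fork toward 318.7 Hz — it must have started below the reference.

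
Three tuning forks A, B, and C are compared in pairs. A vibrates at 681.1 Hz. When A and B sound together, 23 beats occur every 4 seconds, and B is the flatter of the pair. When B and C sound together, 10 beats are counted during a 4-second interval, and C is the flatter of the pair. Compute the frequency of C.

672.85 Hz

A–B: Beat frequency = 23/4 = 5.75 Hz.
B is below A, so f_B = 681.1 − 5.75 = 675.35 Hz.
B–C: Beat frequency = 10/4 = 2.5 Hz.
C is below B, so f_C = 675.35 − 2.5 = 672.85 Hz.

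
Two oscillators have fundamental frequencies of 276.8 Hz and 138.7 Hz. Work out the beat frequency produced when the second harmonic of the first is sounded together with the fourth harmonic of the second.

Second harmonic of the first: 2·276.8 = 553.6 Hz.
Fourth harmonic of the second: 4·138.7 = 554.8 Hz.
f_beat = |553.6 − 554.8| = 1.2 Hz.

1.2 Hz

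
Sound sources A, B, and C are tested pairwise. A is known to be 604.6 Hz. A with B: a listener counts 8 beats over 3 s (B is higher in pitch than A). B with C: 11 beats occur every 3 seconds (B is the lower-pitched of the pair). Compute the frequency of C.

A–B: Beat frequency = 8/3 = 2.6667 Hz.
B is above A, so f_B = 604.6 + 2.6667 = 607.2667 Hz.
B–C: Beat frequency = 11/3 = 3.6667 Hz.
C is above B, so f_C = 607.2667 + 3.6667 = 610.9333 Hz.

610.9333 Hz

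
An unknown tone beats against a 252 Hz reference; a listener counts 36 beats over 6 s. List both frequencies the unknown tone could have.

246 Hz or 258 Hz

Beat frequency = 36/6 = 6 Hz.
|f − 252| = 6, so f = 252 ± 6.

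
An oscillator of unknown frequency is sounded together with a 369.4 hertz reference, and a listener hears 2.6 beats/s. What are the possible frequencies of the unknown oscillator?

|f − 369.4| = 2.6, so f = 369.4 ± 2.6.

366.8 Hz or 372 Hz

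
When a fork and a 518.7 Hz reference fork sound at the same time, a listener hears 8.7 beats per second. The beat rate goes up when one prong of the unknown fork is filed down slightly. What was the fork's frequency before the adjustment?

527.4 Hz

|f − 518.7| = 8.7, so the fork was at either 510 Hz or 527.4 Hz.
Filing a prong removes mass and raises the fork's frequency; the adjustment raises the fork's frequency.
The beat rate rose, so the adjustment moved the fork further from 518.7 Hz — it was already above the reference.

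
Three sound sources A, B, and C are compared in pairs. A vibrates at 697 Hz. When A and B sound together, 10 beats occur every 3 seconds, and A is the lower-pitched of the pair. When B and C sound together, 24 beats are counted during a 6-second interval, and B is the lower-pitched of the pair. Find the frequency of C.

A–B: Beat frequency = 10/3 = 3.3333 Hz.
B is above A, so f_B = 697 + 3.3333 = 700.3333 Hz.
B–C: Beat frequency = 24/6 = 4 Hz.
C is above B, so f_C = 700.3333 + 4 = 704.3333 Hz.

704.3333 Hz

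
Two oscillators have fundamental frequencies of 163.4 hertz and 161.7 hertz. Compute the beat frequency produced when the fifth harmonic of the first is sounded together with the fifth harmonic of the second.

8.5 Hz

Fifth harmonic of the first: 5·163.4 = 817.0 Hz.
Fifth harmonic of the second: 5·161.7 = 808.5 Hz.
f_beat = |817.0 − 808.5| = 8.5 Hz.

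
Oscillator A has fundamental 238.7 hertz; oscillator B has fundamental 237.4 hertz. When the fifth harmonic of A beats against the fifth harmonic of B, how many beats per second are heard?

Fifth harmonic of the first: 5·238.7 = 1193.5 Hz.
Fifth harmonic of the second: 5·237.4 = 1187.0 Hz.
f_beat = |1193.5 − 1187.0| = 6.5 Hz.

6.5 Hz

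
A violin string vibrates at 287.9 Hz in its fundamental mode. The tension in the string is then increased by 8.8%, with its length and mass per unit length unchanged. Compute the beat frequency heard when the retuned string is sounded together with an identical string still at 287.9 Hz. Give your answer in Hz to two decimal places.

For a string, f ∝ √T, so the new frequency is 287.9·√1.088 = 300.3005 Hz.
f_beat = |300.3005 − 287.9| = 12.40 Hz.

12.40 Hz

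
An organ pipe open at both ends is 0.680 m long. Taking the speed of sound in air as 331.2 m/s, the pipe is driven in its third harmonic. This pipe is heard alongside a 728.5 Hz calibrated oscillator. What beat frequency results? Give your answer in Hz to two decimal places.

2.09 Hz

Open pipe: f_n = n·v/(2L) = 3·331.2/(2·0.680) = 730.5882 Hz.
f_beat = |730.5882 − 728.5| = 2.09 Hz.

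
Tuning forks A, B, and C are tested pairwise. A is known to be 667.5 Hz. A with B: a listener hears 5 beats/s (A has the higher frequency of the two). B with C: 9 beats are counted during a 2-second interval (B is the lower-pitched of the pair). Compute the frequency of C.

B is below A, so f_B = 667.5 − 5 = 662.5 Hz.
B–C: Beat frequency = 9/2 = 4.5 Hz.
C is above B, so f_C = 662.5 + 4.5 = 667 Hz.

667 Hz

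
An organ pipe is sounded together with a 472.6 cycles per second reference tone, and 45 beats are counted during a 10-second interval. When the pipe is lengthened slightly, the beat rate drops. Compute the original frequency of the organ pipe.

477.1 Hz

Beat frequency = 45/10 = 4.5 Hz.
|f − 472.6| = 4.5, so the organ pipe was at either 468.1 Hz or 477.1 Hz.
A longer pipe has a lower fundamental; the adjustment lowers the organ pipe's frequency.
The beat rate fell, so the adjustment moved the organ pipe toward 472.6 Hz — it must have started above the reference.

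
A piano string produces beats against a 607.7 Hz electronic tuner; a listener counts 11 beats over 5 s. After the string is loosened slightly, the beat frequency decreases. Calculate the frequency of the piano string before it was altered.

Beat frequency = 11/5 = 2.2 Hz.
|f − 607.7| = 2.2, so the piano string was at either 605.5 Hz or 609.9 Hz.
Reducing tension lowers a string's frequency; the adjustment lowers the piano string's frequency.
The beat rate fell, so the adjustment moved the piano string toward 607.7 Hz — it must have started above the reference.

609.9 Hz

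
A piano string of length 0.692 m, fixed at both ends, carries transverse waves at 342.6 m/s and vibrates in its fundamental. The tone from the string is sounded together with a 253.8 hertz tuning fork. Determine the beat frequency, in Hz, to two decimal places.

6.26 Hz

For a string fixed at both ends, f_n = n·v/(2L) = 1·342.6/(2·0.692) = 247.5434 Hz.
f_beat = |247.5434 − 253.8| = 6.26 Hz.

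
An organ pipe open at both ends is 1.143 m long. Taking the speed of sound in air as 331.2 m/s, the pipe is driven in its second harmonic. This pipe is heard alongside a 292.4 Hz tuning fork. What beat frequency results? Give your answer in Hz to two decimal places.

Open pipe: f_n = n·v/(2L) = 2·331.2/(2·1.143) = 289.7638 Hz.
f_beat = |289.7638 − 292.4| = 2.64 Hz.

2.64 Hz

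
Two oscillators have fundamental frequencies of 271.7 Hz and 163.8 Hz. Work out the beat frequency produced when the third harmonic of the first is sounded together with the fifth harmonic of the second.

Third harmonic of the first: 3·271.7 = 815.1 Hz.
Fifth harmonic of the second: 5·163.8 = 819.0 Hz.
f_beat = |815.1 − 819.0| = 3.9 Hz.

3.9 Hz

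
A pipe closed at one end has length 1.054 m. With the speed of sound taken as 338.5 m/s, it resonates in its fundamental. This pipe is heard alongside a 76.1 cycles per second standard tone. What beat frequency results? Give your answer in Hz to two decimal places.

Closed pipe (odd harmonics): f_n = n·v/(4L) = 1·338.5/(4·1.054) = 80.2894 Hz.
f_beat = |80.2894 − 76.1| = 4.19 Hz.

4.19 Hz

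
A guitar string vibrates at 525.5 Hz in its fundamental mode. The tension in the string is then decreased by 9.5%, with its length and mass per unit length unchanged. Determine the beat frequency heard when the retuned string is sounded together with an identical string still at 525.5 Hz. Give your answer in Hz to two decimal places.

25.58 Hz

For a string, f ∝ √T, so the new frequency is 525.5·√0.905 = 499.9160 Hz.
f_beat = |499.9160 − 525.5| = 25.58 Hz.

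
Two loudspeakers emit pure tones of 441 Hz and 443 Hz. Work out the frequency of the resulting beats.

Beats arise from superposition of two nearby frequencies; the beat rate is |f₁ − f₂|.
|441 − 443| = 2 Hz.

2 Hz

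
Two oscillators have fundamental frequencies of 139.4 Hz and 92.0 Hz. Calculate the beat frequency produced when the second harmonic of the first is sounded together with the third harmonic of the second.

2.8 Hz

Second harmonic of the first: 2·139.4 = 278.8 Hz.
Third harmonic of the second: 3·92.0 = 276.0 Hz.
f_beat = |278.8 − 276.0| = 2.8 Hz.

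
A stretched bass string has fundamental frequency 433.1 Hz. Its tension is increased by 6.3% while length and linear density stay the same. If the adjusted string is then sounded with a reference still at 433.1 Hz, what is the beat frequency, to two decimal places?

For a string, f ∝ √T, so the new frequency is 433.1·√1.063 = 446.5343 Hz.
f_beat = |446.5343 − 433.1| = 13.43 Hz.

13.43 Hz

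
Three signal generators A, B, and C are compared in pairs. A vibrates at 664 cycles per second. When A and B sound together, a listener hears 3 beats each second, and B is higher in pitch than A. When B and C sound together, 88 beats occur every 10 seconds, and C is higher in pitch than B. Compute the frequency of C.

B is above A, so f_B = 664 + 3 = 667 Hz.
B–C: Beat frequency = 88/10 = 8.8 Hz.
C is above B, so f_C = 667 + 8.8 = 675.8 Hz.

675.8 Hz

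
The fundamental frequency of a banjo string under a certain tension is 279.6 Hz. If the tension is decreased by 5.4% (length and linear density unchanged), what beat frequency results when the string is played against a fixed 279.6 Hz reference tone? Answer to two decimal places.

7.65 Hz

For a string, f ∝ √T, so the new frequency is 279.6·√0.946 = 271.9460 Hz.
f_beat = |271.9460 − 279.6| = 7.65 Hz.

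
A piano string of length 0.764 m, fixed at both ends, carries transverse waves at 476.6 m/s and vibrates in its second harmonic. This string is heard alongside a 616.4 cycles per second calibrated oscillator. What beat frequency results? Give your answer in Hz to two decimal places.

7.42 Hz

For a string fixed at both ends, f_n = n·v/(2L) = 2·476.6/(2·0.764) = 623.8220 Hz.
f_beat = |623.8220 − 616.4| = 7.42 Hz.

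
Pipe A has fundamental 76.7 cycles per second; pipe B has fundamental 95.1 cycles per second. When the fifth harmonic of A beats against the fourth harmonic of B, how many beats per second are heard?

Fifth harmonic of the first: 5·76.7 = 383.5 Hz.
Fourth harmonic of the second: 4·95.1 = 380.4 Hz.
f_beat = |383.5 − 380.4| = 3.1 Hz.

3.1 Hz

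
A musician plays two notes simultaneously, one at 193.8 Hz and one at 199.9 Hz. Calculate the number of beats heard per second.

6.1 Hz

f_beat = |f₁ − f₂|.
|193.8 − 199.9| = 6.1 Hz.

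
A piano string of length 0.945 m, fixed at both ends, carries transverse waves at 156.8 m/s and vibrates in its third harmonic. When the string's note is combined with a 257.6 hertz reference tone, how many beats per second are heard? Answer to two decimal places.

8.71 Hz

For a string fixed at both ends, f_n = n·v/(2L) = 3·156.8/(2·0.945) = 248.8889 Hz.
f_beat = |248.8889 − 257.6| = 8.71 Hz.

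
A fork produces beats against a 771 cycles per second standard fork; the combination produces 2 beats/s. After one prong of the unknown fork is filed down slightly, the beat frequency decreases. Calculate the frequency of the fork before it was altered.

769 Hz

|f − 771| = 2, so the fork was at either 769 Hz or 773 Hz.
Filing a prong removes mass and raises the fork's frequency; the adjustment raises the fork's frequency.
The beat rate fell, so the adjustment moved the fork toward 771 Hz — it must have started below the reference.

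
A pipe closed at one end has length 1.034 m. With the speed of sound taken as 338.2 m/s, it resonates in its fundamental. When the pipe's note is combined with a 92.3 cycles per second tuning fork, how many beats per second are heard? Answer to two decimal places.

Closed pipe (odd harmonics): f_n = n·v/(4L) = 1·338.2/(4·1.034) = 81.7698 Hz.
f_beat = |81.7698 − 92.3| = 10.53 Hz.

10.53 Hz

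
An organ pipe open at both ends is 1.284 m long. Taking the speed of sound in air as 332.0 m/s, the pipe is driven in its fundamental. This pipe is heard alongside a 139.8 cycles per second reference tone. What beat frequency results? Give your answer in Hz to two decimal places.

10.52 Hz

Open pipe: f_n = n·v/(2L) = 1·332.0/(2·1.284) = 129.2835 Hz.
f_beat = |129.2835 − 139.8| = 10.52 Hz.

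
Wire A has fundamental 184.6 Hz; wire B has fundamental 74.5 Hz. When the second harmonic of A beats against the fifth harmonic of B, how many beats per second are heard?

3.3 Hz

Second harmonic of the first: 2·184.6 = 369.2 Hz.
Fifth harmonic of the second: 5·74.5 = 372.5 Hz.
f_beat = |369.2 − 372.5| = 3.3 Hz.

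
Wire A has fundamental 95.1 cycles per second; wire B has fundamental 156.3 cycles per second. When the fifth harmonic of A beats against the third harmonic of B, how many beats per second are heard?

Fifth harmonic of the first: 5·95.1 = 475.5 Hz.
Third harmonic of the second: 3·156.3 = 468.9 Hz.
f_beat = |475.5 − 468.9| = 6.6 Hz.

6.6 Hz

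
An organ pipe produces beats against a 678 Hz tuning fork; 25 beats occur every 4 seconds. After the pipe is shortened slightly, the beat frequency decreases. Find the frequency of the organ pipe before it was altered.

Beat frequency = 25/4 = 6.25 Hz.
|f − 678| = 6.25, so the organ pipe was at either 671.75 Hz or 684.25 Hz.
A shorter pipe has a higher fundamental; the adjustment raises the organ pipe's frequency.
The beat rate fell, so the adjustment moved the organ pipe toward 678 Hz — it must have started below the reference.

671.75 Hz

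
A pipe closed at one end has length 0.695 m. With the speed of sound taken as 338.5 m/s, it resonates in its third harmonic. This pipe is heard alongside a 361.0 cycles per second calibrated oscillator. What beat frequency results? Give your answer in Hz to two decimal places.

4.29 Hz

Closed pipe (odd harmonics): f_n = n·v/(4L) = 3·338.5/(4·0.695) = 365.2878 Hz.
f_beat = |365.2878 − 361.0| = 4.29 Hz.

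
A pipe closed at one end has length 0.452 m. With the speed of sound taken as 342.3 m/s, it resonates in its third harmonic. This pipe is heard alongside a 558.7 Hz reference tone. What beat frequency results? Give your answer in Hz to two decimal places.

Closed pipe (odd harmonics): f_n = n·v/(4L) = 3·342.3/(4·0.452) = 567.9757 Hz.
f_beat = |567.9757 − 558.7| = 9.28 Hz.

9.28 Hz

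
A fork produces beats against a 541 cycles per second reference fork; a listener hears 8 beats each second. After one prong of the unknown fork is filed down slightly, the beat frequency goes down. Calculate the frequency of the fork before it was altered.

|f − 541| = 8, so the fork was at either 533 Hz or 549 Hz.
Filing a prong removes mass and raises the fork's frequency; the adjustment raises the fork's frequency.
The beat rate fell, so the adjustment moved the fork toward 541 Hz — it must have started below the reference.

533 Hz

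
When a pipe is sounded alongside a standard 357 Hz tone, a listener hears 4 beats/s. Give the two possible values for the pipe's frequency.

|f − 357| = 4, so f = 357 ± 4.

353 Hz or 361 Hz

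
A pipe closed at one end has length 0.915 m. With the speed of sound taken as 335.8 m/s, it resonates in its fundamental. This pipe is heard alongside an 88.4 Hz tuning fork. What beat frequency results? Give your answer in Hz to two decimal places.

Closed pipe (odd harmonics): f_n = n·v/(4L) = 1·335.8/(4·0.915) = 91.7486 Hz.
f_beat = |91.7486 − 88.4| = 3.35 Hz.

3.35 Hz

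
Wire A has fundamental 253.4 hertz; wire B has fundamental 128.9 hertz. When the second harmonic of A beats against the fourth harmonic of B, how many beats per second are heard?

Second harmonic of the first: 2·253.4 = 506.8 Hz.
Fourth harmonic of the second: 4·128.9 = 515.6 Hz.
f_beat = |506.8 − 515.6| = 8.8 Hz.

8.8 Hz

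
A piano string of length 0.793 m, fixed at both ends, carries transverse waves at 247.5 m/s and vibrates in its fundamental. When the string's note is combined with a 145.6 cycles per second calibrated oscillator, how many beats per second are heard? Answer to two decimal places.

For a string fixed at both ends, f_n = n·v/(2L) = 1·247.5/(2·0.793) = 156.0530 Hz.
f_beat = |156.0530 − 145.6| = 10.45 Hz.

10.45 Hz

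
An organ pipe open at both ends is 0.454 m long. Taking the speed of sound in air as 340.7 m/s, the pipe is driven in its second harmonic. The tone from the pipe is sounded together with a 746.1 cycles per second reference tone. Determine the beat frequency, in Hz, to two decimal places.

4.34 Hz

Open pipe: f_n = n·v/(2L) = 2·340.7/(2·0.454) = 750.4405 Hz.
f_beat = |750.4405 − 746.1| = 4.34 Hz.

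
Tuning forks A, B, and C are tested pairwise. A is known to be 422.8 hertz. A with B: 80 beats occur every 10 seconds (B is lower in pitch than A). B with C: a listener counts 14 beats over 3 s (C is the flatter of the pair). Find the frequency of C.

A–B: Beat frequency = 80/10 = 8 Hz.
B is below A, so f_B = 422.8 − 8 = 414.8 Hz.
B–C: Beat frequency = 14/3 = 4.6667 Hz.
C is below B, so f_C = 414.8 − 4.6667 = 410.1333 Hz.

410.1333 Hz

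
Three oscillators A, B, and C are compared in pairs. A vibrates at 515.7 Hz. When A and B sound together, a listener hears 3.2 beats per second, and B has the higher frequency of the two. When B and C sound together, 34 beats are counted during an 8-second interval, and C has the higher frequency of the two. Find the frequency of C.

B is above A, so f_B = 515.7 + 3.2 = 518.9 Hz.
B–C: Beat frequency = 34/8 = 4.25 Hz.
C is above B, so f_C = 518.9 + 4.25 = 523.15 Hz.

523.15 Hz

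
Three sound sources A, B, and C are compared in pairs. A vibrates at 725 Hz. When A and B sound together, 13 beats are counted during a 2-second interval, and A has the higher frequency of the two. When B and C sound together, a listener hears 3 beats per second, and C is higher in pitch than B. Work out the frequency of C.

721.5 Hz

A–B: Beat frequency = 13/2 = 6.5 Hz.
B is below A, so f_B = 725 − 6.5 = 718.5 Hz.
C is above B, so f_C = 718.5 + 3 = 721.5 Hz.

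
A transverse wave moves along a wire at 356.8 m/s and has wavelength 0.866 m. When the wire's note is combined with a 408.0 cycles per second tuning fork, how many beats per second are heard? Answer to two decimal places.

4.01 Hz

Source frequency f = v/λ = 356.8/0.866 = 412.0092 Hz.
f_beat = |412.0092 − 408.0| = 4.01 Hz.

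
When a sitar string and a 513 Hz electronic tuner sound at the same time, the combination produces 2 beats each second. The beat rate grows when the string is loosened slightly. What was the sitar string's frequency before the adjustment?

|f − 513| = 2, so the sitar string was at either 511 Hz or 515 Hz.
Reducing tension lowers a string's frequency; the adjustment lowers the sitar string's frequency.
The beat rate rose, so the adjustment moved the sitar string further from 513 Hz — it was already below the reference.

511 Hz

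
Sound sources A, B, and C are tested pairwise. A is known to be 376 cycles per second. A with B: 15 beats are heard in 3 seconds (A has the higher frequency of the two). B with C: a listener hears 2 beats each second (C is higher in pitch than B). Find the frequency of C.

A–B: Beat frequency = 15/3 = 5 Hz.
B is below A, so f_B = 376 − 5 = 371 Hz.
C is above B, so f_C = 371 + 2 = 373 Hz.

373 Hz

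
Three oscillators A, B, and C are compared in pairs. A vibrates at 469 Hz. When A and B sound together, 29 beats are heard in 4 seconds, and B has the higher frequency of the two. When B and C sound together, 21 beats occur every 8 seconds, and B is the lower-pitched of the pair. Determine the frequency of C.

478.875 Hz

A–B: Beat frequency = 29/4 = 7.25 Hz.
B is above A, so f_B = 469 + 7.25 = 476.25 Hz.
B–C: Beat frequency = 21/8 = 2.625 Hz.
C is above B, so f_C = 476.25 + 2.625 = 478.875 Hz.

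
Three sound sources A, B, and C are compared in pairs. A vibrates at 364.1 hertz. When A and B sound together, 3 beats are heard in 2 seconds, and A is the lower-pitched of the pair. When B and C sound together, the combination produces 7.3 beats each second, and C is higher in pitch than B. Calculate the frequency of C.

372.9 Hz

A–B: Beat frequency = 3/2 = 1.5 Hz.
B is above A, so f_B = 364.1 + 1.5 = 365.6 Hz.
C is above B, so f_C = 365.6 + 7.3 = 372.9 Hz.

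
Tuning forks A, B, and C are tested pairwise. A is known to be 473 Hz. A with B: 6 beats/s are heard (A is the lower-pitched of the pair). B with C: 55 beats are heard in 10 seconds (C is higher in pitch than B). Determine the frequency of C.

484.5 Hz

B is above A, so f_B = 473 + 6 = 479 Hz.
B–C: Beat frequency = 55/10 = 5.5 Hz.
C is above B, so f_C = 479 + 5.5 = 484.5 Hz.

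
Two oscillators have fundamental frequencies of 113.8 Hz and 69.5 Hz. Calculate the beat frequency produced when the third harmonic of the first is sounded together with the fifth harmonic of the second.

6.1 Hz

Third harmonic of the first: 3·113.8 = 341.4 Hz.
Fifth harmonic of the second: 5·69.5 = 347.5 Hz.
f_beat = |341.4 − 347.5| = 6.1 Hz.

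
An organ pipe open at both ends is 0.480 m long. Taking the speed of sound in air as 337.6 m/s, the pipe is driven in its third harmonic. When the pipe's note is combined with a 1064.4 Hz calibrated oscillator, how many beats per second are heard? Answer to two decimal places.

9.40 Hz

Open pipe: f_n = n·v/(2L) = 3·337.6/(2·0.480) = 1055.0000 Hz.
f_beat = |1055.0000 − 1064.4| = 9.40 Hz.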